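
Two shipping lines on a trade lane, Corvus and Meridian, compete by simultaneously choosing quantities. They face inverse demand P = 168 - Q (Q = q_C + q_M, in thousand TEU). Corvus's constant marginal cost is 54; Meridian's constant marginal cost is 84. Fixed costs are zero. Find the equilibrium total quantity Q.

66

Corvus's profit: π_C = (168 - Q)q_C - (54q_C). Setting ∂π_C/∂q_C = 0: 114 - 2q_C - (q_M) = 0.
Meridian's profit: π_M = (168 - Q)q_M - (84q_M). Setting ∂π_M/∂q_M = 0: 84 - 2q_M - (q_C) = 0.
Rearranging gives the reaction functions q_C = (114 - q_M)/2 and q_M = (84 - q_C)/2.
Solving the pair: q_C = 48, q_M = 18.
Total output Q = 48 + 18 = 66.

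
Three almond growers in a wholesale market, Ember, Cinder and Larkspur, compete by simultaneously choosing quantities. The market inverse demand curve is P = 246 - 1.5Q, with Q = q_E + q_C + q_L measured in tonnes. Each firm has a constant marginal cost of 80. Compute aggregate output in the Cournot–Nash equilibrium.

Each firm earns π_i = (246 - 1.5Q)q_i - 80q_i.
First-order condition (treating rivals' output as given): 166 - 3q_i - (3/2)·Σ_{j≠i} q_j = 0.
With identical firms every q_j equals q_i, so Σ_{j≠i} q_j = 2q_i and 166 = 6q_i, giving q_i = 83/3.
Total output Q = 83/3 + 83/3 + 83/3 = 83.

83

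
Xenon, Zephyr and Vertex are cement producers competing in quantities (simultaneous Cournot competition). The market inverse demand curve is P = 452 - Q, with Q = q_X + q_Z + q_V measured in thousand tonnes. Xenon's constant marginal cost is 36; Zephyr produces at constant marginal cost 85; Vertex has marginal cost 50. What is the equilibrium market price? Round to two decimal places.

155.75

Xenon's profit: π_X = (452 - Q)q_X - (36q_X). Setting ∂π_X/∂q_X = 0: 416 - 2q_X - (q_Z + q_V) = 0.
Zephyr's profit: π_Z = (452 - Q)q_Z - (85q_Z). Setting ∂π_Z/∂q_Z = 0: 367 - 2q_Z - (q_X + q_V) = 0.
Vertex's first-order condition: 402 - 2q_V - (q_X + q_Z) = 0.
Adding the 3 conditions: 1185 − 2Q − 2Q = 0, i.e. Q = 1185/4.
Back-substituting: q_X = (416 − 1185/4) = 479/4, q_Z = (367 − 1185/4) = 283/4, q_V = (402 − 1185/4) = 423/4.
Total output Q = 1185/4, so price P = 452 - 1185/4 = 623/4.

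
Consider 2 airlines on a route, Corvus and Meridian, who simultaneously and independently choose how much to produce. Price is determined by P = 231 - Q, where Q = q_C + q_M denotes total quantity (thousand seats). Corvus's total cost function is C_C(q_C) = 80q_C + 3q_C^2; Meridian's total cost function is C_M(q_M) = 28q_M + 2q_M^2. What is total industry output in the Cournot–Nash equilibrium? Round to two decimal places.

Corvus's profit: π_C = (231 - Q)q_C - (80q_C + 3q_C²). Setting ∂π_C/∂q_C = 0: 151 - 8q_C - (q_M) = 0.
Meridian's first-order condition: 203 - 6q_M - (q_C) = 0.
So q_C = (151 - q_M)/8 and q_M = (203 - q_C)/6.
Substituting one into the other gives q_C = 703/47 and q_M = 1473/47.
Total output Q = 703/47 + 1473/47 = 46.2979.

46.30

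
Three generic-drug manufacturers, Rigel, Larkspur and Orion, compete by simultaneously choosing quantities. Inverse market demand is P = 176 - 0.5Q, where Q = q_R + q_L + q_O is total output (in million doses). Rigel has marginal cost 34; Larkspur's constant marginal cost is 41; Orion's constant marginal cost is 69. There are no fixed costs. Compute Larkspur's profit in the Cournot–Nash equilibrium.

3042

Rigel's profit: π_R = (176 - 0.5Q)q_R - (34q_R). Setting ∂π_R/∂q_R = 0: 142 - q_R - (1/2)(q_L + q_O) = 0.
Larkspur's profit: π_L = (176 - 0.5Q)q_L - (41q_L). Setting ∂π_L/∂q_L = 0: 135 - q_L - (1/2)(q_R + q_O) = 0.
Orion's profit: π_O = (176 - 0.5Q)q_O - (69q_O). Setting ∂π_O/∂q_O = 0: 107 - q_O - (1/2)(q_R + q_L) = 0.
Summing all 3 equations gives 384 − 2Q = 0, hence Q = 192.
Back-substituting: q_R = (142 − 96)/(1/2) = 92, q_L = (135 − 96)/(1/2) = 78, q_O = (107 − 96)/(1/2) = 22.
Price P = 176 - (1/2)·192 = 80.
Larkspur's profit: (80 - 41)·78 = 3042.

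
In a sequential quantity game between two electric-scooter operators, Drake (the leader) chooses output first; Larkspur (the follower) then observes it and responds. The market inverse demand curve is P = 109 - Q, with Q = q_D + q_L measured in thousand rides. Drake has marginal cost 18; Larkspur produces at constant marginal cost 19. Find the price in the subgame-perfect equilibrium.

41

The follower Larkspur best-responds to any q_D: π_L = (109 - Q)q_L - 19q_L.
Setting the follower's marginal profit to zero, 90 - q_D - 2q_L = 0, i.e. q_L = (90 - q_D)/2.
The leader anticipates this reaction. Substituting into P = 109 - Q gives P = 64 - (1/2)q_D, so π_D = (64 - (1/2)q_D)q_D - 18q_D.
The leader's first-order condition 46 - q_D = 0 yields q_D = 46.
Then q_L = (90 - 46)/2 = 22.
Total output Q = 68, so price P = 109 - 68 = 41.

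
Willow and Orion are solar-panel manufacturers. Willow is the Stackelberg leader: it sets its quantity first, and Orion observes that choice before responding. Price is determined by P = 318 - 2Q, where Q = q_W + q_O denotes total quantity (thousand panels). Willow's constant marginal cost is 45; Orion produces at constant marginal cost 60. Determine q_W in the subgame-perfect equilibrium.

72

The follower Orion best-responds to any q_W: π_O = (318 - 2Q)q_O - 60q_O.
Follower FOC: 258 - 2q_W - 4q_O = 0, so q_O(q_W) = (258 - 2q_W)/4.
Willow substitutes q_O(q_W) into its own profit: π_W = q_W(318 - 2q_W - (258 - 2q_W)/2) - 45q_W = (189 - q_W)q_W - 45q_W.
Leader FOC: 144 - 2q_W = 0, so q_W = 72.
Then q_O = (258 - 2·72)/4 = 57/2.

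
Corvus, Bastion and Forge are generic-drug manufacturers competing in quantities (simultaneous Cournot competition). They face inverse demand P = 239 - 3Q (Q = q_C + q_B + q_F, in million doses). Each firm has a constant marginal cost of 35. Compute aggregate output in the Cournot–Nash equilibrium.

51

A representative firm's profit is π_i = q_i(239 - 3Q) - 35q_i.
Setting ∂π_i/∂q_i = 0 with rivals' quantities fixed: 204 - 6q_i - 3·Σ_{j≠i} q_j = 0.
By symmetry each firm produces the same amount; substituting Σ_{j≠i} q_j = 2q_i yields q_i = 204/12 = 17.
Total output Q = 17 + 17 + 17 = 51.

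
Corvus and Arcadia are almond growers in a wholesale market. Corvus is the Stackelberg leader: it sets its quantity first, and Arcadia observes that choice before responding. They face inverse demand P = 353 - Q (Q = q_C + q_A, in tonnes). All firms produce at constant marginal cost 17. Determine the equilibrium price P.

Solve by backward induction. Given q_C, the follower Arcadia maximises π_A = (353 - q_C - q_A)q_A - 17q_A.
Setting the follower's marginal profit to zero, 336 - q_C - 2q_A = 0, i.e. q_A = (336 - q_C)/2.
Corvus substitutes q_A(q_C) into its own profit: π_C = q_C(353 - q_C - (336 - q_C)/2) - 17q_C = (185 - (1/2)q_C)q_C - 17q_C.
Leader FOC: 168 - q_C = 0, so q_C = 168.
Then q_A = (336 - 168)/2 = 84.
Total output Q = 252, so price P = 353 - 252 = 101.

101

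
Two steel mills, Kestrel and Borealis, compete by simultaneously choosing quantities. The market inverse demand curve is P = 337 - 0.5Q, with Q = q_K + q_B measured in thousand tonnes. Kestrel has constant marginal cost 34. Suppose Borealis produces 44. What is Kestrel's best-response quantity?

281

With the rival's output fixed at 44, Kestrel's profit is π_K = (337 - (1/2)·44 - (1/2)q_K)q_K - (34q_K) = (315 - (1/2)q_K)q_K - (34q_K).
∂π_K/∂q_K = 281 - q_K = 0, so q_K = 281.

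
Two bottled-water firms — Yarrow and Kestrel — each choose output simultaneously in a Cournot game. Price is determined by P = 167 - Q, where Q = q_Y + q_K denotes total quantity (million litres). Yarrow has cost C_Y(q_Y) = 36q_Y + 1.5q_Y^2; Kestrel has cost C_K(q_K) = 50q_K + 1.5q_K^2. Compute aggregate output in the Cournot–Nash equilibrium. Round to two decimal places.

41.33

Yarrow's profit: π_Y = (167 - Q)q_Y - (36q_Y + (3/2)q_Y²). Setting ∂π_Y/∂q_Y = 0: 131 - 5q_Y - (q_K) = 0.
Kestrel's profit: π_K = (167 - Q)q_K - (50q_K + (3/2)q_K²). Setting ∂π_K/∂q_K = 0: 117 - 5q_K - (q_Y) = 0.
So q_Y = (131 - q_K)/5 and q_K = (117 - q_Y)/5.
Solving the pair: q_Y = 269/12, q_K = 227/12.
Total output Q = 269/12 + 227/12 = 124/3.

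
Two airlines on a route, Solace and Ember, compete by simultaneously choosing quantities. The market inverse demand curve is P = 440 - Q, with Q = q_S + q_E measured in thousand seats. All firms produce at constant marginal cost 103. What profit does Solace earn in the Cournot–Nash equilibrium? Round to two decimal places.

Each firm earns π_i = (440 - Q)q_i - 103q_i.
First-order condition (treating rivals' output as given): 337 - 2q_i - q_j = 0.
With identical firms every q_j equals q_i, so q_j = q_i and 337 = 3q_i, giving q_i = 337/3.
Price P = 440 - 674/3 = 646/3.
Solace's profit: (646/3 - 103)·(337/3) = 12618.7778.

12618.78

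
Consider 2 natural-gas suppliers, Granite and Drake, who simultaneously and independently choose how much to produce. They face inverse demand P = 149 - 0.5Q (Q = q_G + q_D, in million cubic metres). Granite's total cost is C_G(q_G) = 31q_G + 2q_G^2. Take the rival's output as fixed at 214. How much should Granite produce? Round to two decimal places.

With the rival's output fixed at 214, Granite's profit is π_G = (149 - (1/2)·214 - (1/2)q_G)q_G - (31q_G + 2q_G²) = (42 - (1/2)q_G)q_G - (31q_G + 2q_G²).
∂π_G/∂q_G = 11 - 5q_G = 0, so q_G = 11/5.

2.20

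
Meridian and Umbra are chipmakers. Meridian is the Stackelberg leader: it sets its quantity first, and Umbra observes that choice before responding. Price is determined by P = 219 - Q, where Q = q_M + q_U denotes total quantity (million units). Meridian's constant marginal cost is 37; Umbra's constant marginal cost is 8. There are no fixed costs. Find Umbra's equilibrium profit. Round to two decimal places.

Solve by backward induction. Given q_M, the follower Umbra maximises π_U = (219 - q_M - q_U)q_U - 8q_U.
Follower FOC: 211 - q_M - 2q_U = 0, so q_U(q_M) = (211 - q_M)/2.
The leader anticipates this reaction. Substituting into P = 219 - Q gives P = 227/2 - (1/2)q_M, so π_M = (227/2 - (1/2)q_M)q_M - 37q_M.
Leader FOC: 153/2 - q_M = 0, so q_M = 153/2.
Then q_U = (211 - 153/2)/2 = 269/4.
Price P = 219 - 575/4 = 301/4.
Umbra's profit: (301/4 - 8)·(269/4) = 4522.5625.

4522.56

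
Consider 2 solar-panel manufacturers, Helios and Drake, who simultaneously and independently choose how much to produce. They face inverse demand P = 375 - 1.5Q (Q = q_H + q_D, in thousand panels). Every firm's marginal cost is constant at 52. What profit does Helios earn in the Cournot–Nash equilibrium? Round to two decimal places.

Each firm earns π_i = (375 - 1.5Q)q_i - 52q_i.
First-order condition (treating rivals' output as given): 323 - 3q_i - (3/2)q_j = 0.
With identical firms every q_j equals q_i, so q_j = q_i and 323 = (9/2)q_i, giving q_i = 646/9.
Price P = 375 - (3/2)·(1292/9) = 479/3.
Helios's profit: (479/3 - 52)·(646/9) = 7728.0741.

7728.07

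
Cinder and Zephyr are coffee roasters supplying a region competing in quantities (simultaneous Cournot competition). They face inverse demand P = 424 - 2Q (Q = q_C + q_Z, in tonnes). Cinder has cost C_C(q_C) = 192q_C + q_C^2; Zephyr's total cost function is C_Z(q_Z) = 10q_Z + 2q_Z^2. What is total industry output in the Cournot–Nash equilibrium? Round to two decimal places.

Cinder's profit: π_C = (424 - 2Q)q_C - (192q_C + q_C²). Setting ∂π_C/∂q_C = 0: 232 - 6q_C - 2(q_Z) = 0.
Zephyr's first-order condition: 414 - 8q_Z - 2(q_C) = 0.
Rearranging gives the reaction functions q_C = (232 - 2q_Z)/6 and q_Z = (414 - 2q_C)/8.
Substituting one into the other gives q_C = 257/11 and q_Z = 505/11.
Total output Q = 257/11 + 505/11 = 762/11.

69.27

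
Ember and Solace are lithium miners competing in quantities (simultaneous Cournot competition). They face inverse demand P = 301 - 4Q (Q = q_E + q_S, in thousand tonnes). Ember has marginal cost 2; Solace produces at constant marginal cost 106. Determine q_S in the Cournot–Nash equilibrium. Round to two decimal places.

7.58

Ember's profit: π_E = (301 - 4Q)q_E - (2q_E). Setting ∂π_E/∂q_E = 0: 299 - 8q_E - 4(q_S) = 0.
Solace's profit: π_S = (301 - 4Q)q_S - (106q_S). Setting ∂π_S/∂q_S = 0: 195 - 8q_S - 4(q_E) = 0.
Best responses: q_E = (299 - 4q_S)/8, q_S = (195 - 4q_E)/8.
Substituting one into the other gives q_E = 403/12 and q_S = 91/12.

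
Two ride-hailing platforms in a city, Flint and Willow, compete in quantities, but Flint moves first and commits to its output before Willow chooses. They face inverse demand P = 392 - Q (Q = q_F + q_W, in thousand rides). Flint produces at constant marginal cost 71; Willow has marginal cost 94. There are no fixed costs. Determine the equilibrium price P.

Solve by backward induction. Given q_F, the follower Willow maximises π_W = (392 - q_F - q_W)q_W - 94q_W.
Setting the follower's marginal profit to zero, 298 - q_F - 2q_W = 0, i.e. q_W = (298 - q_F)/2.
Flint substitutes q_W(q_F) into its own profit: π_F = q_F(392 - q_F - (298 - q_F)/2) - 71q_F = (243 - (1/2)q_F)q_F - 71q_F.
Leader FOC: 172 - q_F = 0, so q_F = 172.
Then q_W = (298 - 172)/2 = 63.
Total output Q = 235, so price P = 392 - 235 = 157.

157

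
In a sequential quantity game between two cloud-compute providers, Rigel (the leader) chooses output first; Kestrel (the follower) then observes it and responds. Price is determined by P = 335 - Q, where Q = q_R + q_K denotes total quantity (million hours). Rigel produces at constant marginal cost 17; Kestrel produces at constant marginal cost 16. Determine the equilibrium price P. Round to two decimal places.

96.25

The follower Kestrel best-responds to any q_R: π_K = (335 - Q)q_K - 16q_K.
Follower FOC: 319 - q_R - 2q_K = 0, so q_K(q_R) = (319 - q_R)/2.
The leader anticipates this reaction. Substituting into P = 335 - Q gives P = 351/2 - (1/2)q_R, so π_R = (351/2 - (1/2)q_R)q_R - 17q_R.
Maximising: ∂π_R/∂q_R = 317/2 - q_R = 0, giving q_R = 317/2.
Then q_K = (319 - 317/2)/2 = 321/4.
Total output Q = 955/4, so price P = 335 - 955/4 = 385/4.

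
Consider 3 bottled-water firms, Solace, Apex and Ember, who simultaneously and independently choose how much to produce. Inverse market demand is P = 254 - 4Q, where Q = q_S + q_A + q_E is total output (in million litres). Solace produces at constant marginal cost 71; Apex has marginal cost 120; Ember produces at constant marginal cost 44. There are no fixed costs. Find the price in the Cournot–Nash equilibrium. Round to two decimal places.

122.25

Solace's profit: π_S = (254 - 4Q)q_S - (71q_S). Setting ∂π_S/∂q_S = 0: 183 - 8q_S - 4(q_A + q_E) = 0.
Apex's profit: π_A = (254 - 4Q)q_A - (120q_A). Setting ∂π_A/∂q_A = 0: 134 - 8q_A - 4(q_S + q_E) = 0.
Ember's first-order condition: 210 - 8q_E - 4(q_S + q_A) = 0.
Summing all 3 equations gives 527 − 16Q = 0, hence Q = 527/16.
Back-substituting: q_S = (183 − 527/4)/4 = 205/16, q_A = (134 − 527/4)/4 = 9/16, q_E = (210 − 527/4)/4 = 313/16.
Total output Q = 527/16, so price P = 254 - 4·(527/16) = 489/4.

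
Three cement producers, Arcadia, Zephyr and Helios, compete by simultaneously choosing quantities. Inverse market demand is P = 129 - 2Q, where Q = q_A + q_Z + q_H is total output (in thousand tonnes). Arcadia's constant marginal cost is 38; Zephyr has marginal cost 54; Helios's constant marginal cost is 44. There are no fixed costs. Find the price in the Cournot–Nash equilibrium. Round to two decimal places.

Arcadia's profit: π_A = (129 - 2Q)q_A - (38q_A). Setting ∂π_A/∂q_A = 0: 91 - 4q_A - 2(q_Z + q_H) = 0.
Zephyr's first-order condition: 75 - 4q_Z - 2(q_A + q_H) = 0.
Helios's first-order condition: 85 - 4q_H - 2(q_A + q_Z) = 0.
Adding the 3 conditions: 251 − 4Q − 4Q = 0, i.e. Q = 251/8.
Back-substituting: q_A = (91 − 251/4)/2 = 113/8, q_Z = (75 − 251/4)/2 = 49/8, q_H = (85 − 251/4)/2 = 89/8.
Total output Q = 251/8, so price P = 129 - 2·(251/8) = 265/4.

66.25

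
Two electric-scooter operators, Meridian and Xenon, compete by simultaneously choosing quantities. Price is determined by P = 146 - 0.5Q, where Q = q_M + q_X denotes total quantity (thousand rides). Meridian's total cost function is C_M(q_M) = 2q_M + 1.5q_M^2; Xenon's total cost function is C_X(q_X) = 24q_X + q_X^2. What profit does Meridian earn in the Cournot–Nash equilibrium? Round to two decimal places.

1993.89

Meridian's profit: π_M = (146 - 0.5Q)q_M - (2q_M + (3/2)q_M²). Setting ∂π_M/∂q_M = 0: 144 - 4q_M - (1/2)(q_X) = 0.
Xenon's first-order condition: 122 - 3q_X - (1/2)(q_M) = 0.
So q_M = (144 - (1/2)q_X)/4 and q_X = (122 - (1/2)q_M)/3.
Solving the pair: q_M = 1484/47, q_X = 1664/47.
Price P = 146 - (1/2)·66.9787 = 112.5106.
Meridian's profit: 112.5106·(1484/47) - 2·(1484/47) - (3/2)(1484/47)² = 1993.8941.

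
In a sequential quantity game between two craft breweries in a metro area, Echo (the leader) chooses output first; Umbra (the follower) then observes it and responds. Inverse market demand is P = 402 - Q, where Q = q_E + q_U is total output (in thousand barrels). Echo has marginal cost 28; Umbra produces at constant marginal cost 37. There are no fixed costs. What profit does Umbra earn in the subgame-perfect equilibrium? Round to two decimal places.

Solve by backward induction. Given q_E, the follower Umbra maximises π_U = (402 - q_E - q_U)q_U - 37q_U.
Setting the follower's marginal profit to zero, 365 - q_E - 2q_U = 0, i.e. q_U = (365 - q_E)/2.
Echo substitutes q_U(q_E) into its own profit: π_E = q_E(402 - q_E - (365 - q_E)/2) - 28q_E = (439/2 - (1/2)q_E)q_E - 28q_E.
The leader's first-order condition 383/2 - q_E = 0 yields q_E = 383/2.
Then q_U = (365 - 383/2)/2 = 347/4.
Price P = 402 - 1113/4 = 495/4.
Umbra's profit: (495/4 - 37)·(347/4) = 7525.5625.

7525.56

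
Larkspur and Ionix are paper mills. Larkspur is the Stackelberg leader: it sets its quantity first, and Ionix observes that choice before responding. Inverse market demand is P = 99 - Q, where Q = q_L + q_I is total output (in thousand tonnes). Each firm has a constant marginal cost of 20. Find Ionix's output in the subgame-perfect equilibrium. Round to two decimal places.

19.75

Solve by backward induction. Given q_L, the follower Ionix maximises π_I = (99 - q_L - q_I)q_I - 20q_I.
∂π_I/∂q_I = 79 - q_L - 2q_I = 0 gives the reaction function q_I = (79 - q_L)/2.
The leader anticipates this reaction. Substituting into P = 99 - Q gives P = 119/2 - (1/2)q_L, so π_L = (119/2 - (1/2)q_L)q_L - 20q_L.
The leader's first-order condition 79/2 - q_L = 0 yields q_L = 79/2.
Then q_I = (79 - 79/2)/2 = 79/4.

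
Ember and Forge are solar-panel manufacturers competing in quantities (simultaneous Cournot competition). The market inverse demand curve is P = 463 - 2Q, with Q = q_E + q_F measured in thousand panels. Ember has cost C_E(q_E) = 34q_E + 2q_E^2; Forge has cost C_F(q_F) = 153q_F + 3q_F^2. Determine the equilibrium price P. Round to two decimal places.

323.74

Ember's profit: π_E = (463 - 2Q)q_E - (34q_E + 2q_E²). Setting ∂π_E/∂q_E = 0: 429 - 8q_E - 2(q_F) = 0.
Forge's first-order condition: 310 - 10q_F - 2(q_E) = 0.
So q_E = (429 - 2q_F)/8 and q_F = (310 - 2q_E)/10.
Solving the pair: q_E = 1835/38, q_F = 811/38.
Total output Q = 1323/19, so price P = 463 - 2·(1323/19) = 323.7368.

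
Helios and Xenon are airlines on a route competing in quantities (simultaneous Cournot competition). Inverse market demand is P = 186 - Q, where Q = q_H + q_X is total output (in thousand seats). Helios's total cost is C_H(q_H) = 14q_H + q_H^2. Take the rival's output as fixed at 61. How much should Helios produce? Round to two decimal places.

27.75

With the rival's output fixed at 61, Helios's profit is π_H = (186 - 61 - q_H)q_H - (14q_H + q_H²) = (125 - q_H)q_H - (14q_H + q_H²).
∂π_H/∂q_H = 111 - 4q_H = 0, so q_H = 111/4.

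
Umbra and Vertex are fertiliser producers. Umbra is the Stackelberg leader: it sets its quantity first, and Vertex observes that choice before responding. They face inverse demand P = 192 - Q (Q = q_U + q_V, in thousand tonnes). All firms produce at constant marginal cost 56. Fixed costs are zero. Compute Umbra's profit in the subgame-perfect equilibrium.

2312

Solve by backward induction. Given q_U, the follower Vertex maximises π_V = (192 - q_U - q_V)q_V - 56q_V.
∂π_V/∂q_V = 136 - q_U - 2q_V = 0 gives the reaction function q_V = (136 - q_U)/2.
Umbra substitutes q_V(q_U) into its own profit: π_U = q_U(192 - q_U - (136 - q_U)/2) - 56q_U = (124 - (1/2)q_U)q_U - 56q_U.
Maximising: ∂π_U/∂q_U = 68 - q_U = 0, giving q_U = 68.
Then q_V = (136 - 68)/2 = 34.
Price P = 192 - 102 = 90.
Umbra's profit: (90 - 56)·68 = 2312.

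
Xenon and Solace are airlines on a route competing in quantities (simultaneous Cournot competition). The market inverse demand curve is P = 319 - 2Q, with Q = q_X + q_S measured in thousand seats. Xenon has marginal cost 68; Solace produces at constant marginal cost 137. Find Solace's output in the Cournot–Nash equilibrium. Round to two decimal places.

18.83

Xenon's profit: π_X = (319 - 2Q)q_X - (68q_X). Setting ∂π_X/∂q_X = 0: 251 - 4q_X - 2(q_S) = 0.
Solace's first-order condition: 182 - 4q_S - 2(q_X) = 0.
Rearranging gives the reaction functions q_X = (251 - 2q_S)/4 and q_S = (182 - 2q_X)/4.
Solving the pair: q_X = 160/3, q_S = 113/6.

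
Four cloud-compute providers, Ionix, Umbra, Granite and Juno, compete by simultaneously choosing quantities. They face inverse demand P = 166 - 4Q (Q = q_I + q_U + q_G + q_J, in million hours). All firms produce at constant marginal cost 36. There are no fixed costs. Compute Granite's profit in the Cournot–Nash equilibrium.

169

A representative firm's profit is π_i = q_i(166 - 4Q) - 36q_i.
Setting ∂π_i/∂q_i = 0 with rivals' quantities fixed: 130 - 8q_i - 4·Σ_{j≠i} q_j = 0.
With identical firms every q_j equals q_i, so Σ_{j≠i} q_j = 3q_i and 130 = 20q_i, giving q_i = 13/2.
Price P = 166 - 4·26 = 62.
Granite's profit: (62 - 36)·(13/2) = 169.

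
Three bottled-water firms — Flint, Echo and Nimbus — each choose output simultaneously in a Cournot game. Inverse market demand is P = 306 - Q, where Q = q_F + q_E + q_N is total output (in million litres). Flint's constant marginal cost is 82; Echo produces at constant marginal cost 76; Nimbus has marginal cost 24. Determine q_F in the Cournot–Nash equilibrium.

40

Flint's profit: π_F = (306 - Q)q_F - (82q_F). Setting ∂π_F/∂q_F = 0: 224 - 2q_F - (q_E + q_N) = 0.
Echo's profit: π_E = (306 - Q)q_E - (76q_E). Setting ∂π_E/∂q_E = 0: 230 - 2q_E - (q_F + q_N) = 0.
Nimbus's profit: π_N = (306 - Q)q_N - (24q_N). Setting ∂π_N/∂q_N = 0: 282 - 2q_N - (q_F + q_E) = 0.
Adding the 3 conditions: 736 − 2Q − 2Q = 0, i.e. Q = 184.
Back-substituting: q_F = (224 − 184) = 40, q_E = (230 − 184) = 46, q_N = (282 − 184) = 98.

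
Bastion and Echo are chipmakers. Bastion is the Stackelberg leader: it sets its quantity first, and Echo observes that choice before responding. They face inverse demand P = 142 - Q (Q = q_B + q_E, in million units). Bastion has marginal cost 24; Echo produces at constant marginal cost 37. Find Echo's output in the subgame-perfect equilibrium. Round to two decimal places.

19.75

Solve by backward induction. Given q_B, the follower Echo maximises π_E = (142 - q_B - q_E)q_E - 37q_E.
∂π_E/∂q_E = 105 - q_B - 2q_E = 0 gives the reaction function q_E = (105 - q_B)/2.
Bastion substitutes q_E(q_B) into its own profit: π_B = q_B(142 - q_B - (105 - q_B)/2) - 24q_B = (179/2 - (1/2)q_B)q_B - 24q_B.
Maximising: ∂π_B/∂q_B = 131/2 - q_B = 0, giving q_B = 131/2.
Then q_E = (105 - 131/2)/2 = 79/4.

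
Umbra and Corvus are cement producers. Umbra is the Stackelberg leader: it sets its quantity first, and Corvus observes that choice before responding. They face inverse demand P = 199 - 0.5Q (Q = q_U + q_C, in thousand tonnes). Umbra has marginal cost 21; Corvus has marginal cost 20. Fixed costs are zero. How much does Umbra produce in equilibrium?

The follower Corvus best-responds to any q_U: π_C = (199 - 0.5Q)q_C - 20q_C.
Setting the follower's marginal profit to zero, 179 - (1/2)q_U - q_C = 0, i.e. q_C = (179 - (1/2)q_U).
The leader anticipates this reaction. Substituting into P = 199 - 0.5Q gives P = 219/2 - (1/4)q_U, so π_U = (219/2 - (1/4)q_U)q_U - 21q_U.
Leader FOC: 177/2 - (1/2)q_U = 0, so q_U = 177.
Then q_C = (179 - (1/2)·177) = 181/2.

177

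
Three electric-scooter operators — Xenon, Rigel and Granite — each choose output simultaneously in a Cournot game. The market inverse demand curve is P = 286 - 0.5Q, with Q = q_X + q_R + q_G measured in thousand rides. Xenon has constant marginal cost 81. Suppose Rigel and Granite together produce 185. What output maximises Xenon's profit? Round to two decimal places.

With rivals' combined output fixed at 185, Xenon's profit is π_X = (286 - (1/2)·185 - (1/2)q_X)q_X - (81q_X) = (387/2 - (1/2)q_X)q_X - (81q_X).
∂π_X/∂q_X = 225/2 - q_X = 0, so q_X = 225/2.

112.50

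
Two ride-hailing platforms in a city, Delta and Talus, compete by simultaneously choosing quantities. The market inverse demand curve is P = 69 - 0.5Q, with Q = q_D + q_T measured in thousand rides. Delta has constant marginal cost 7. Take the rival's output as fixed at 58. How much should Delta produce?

With the rival's output fixed at 58, Delta's profit is π_D = (69 - (1/2)·58 - (1/2)q_D)q_D - (7q_D) = (40 - (1/2)q_D)q_D - (7q_D).
∂π_D/∂q_D = 33 - q_D = 0, so q_D = 33.

33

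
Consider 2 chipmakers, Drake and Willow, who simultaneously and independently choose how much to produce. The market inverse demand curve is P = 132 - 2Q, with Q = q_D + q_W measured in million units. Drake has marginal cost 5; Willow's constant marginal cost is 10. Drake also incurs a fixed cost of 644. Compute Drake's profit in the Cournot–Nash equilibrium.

Drake's profit: π_D = (132 - 2Q)q_D - (5q_D). Setting ∂π_D/∂q_D = 0: 127 - 4q_D - 2(q_W) = 0.
Willow's profit: π_W = (132 - 2Q)q_W - (10q_W). Setting ∂π_W/∂q_W = 0: 122 - 4q_W - 2(q_D) = 0.
Best responses: q_D = (127 - 2q_W)/4, q_W = (122 - 2q_D)/4.
Solving the pair: q_D = 22, q_W = 39/2.
Price P = 132 - 2·(83/2) = 49.
Drake's profit: (49 - 5)·22 - 644 = 324.

324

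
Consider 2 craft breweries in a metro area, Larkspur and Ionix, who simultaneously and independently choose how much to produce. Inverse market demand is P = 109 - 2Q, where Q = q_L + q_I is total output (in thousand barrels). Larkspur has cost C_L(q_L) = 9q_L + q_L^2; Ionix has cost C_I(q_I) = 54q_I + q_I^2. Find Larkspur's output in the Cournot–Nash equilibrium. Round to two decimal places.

15.31

Larkspur's profit: π_L = (109 - 2Q)q_L - (9q_L + q_L²). Setting ∂π_L/∂q_L = 0: 100 - 6q_L - 2(q_I) = 0.
Ionix's first-order condition: 55 - 6q_I - 2(q_L) = 0.
So q_L = (100 - 2q_I)/6 and q_I = (55 - 2q_L)/6.
Solving the pair: q_L = 245/16, q_I = 65/16.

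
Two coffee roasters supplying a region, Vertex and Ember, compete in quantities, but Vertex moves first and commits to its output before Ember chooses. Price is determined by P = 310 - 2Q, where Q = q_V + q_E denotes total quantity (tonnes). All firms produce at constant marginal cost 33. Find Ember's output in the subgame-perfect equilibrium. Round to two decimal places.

Solve by backward induction. Given q_V, the follower Ember maximises π_E = (310 - 2q_V - 2q_E)q_E - 33q_E.
Follower FOC: 277 - 2q_V - 4q_E = 0, so q_E(q_V) = (277 - 2q_V)/4.
Vertex substitutes q_E(q_V) into its own profit: π_V = q_V(310 - 2q_V - (277 - 2q_V)/2) - 33q_V = (343/2 - q_V)q_V - 33q_V.
Leader FOC: 277/2 - 2q_V = 0, so q_V = 277/4.
Then q_E = (277 - 2·(277/4))/4 = 277/8.

34.63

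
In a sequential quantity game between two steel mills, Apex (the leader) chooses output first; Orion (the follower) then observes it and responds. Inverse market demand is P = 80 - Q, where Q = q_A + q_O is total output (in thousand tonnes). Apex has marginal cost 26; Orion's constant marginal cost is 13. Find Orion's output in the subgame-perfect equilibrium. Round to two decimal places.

The follower Orion best-responds to any q_A: π_O = (80 - Q)q_O - 13q_O.
∂π_O/∂q_O = 67 - q_A - 2q_O = 0 gives the reaction function q_O = (67 - q_A)/2.
Apex substitutes q_O(q_A) into its own profit: π_A = q_A(80 - q_A - (67 - q_A)/2) - 26q_A = (93/2 - (1/2)q_A)q_A - 26q_A.
Leader FOC: 41/2 - q_A = 0, so q_A = 41/2.
Then q_O = (67 - 41/2)/2 = 93/4.

23.25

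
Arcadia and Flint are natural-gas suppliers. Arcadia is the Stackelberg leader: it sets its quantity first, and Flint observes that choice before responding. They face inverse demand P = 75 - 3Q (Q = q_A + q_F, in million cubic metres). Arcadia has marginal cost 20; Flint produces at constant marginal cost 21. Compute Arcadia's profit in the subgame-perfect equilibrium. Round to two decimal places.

Solve by backward induction. Given q_A, the follower Flint maximises π_F = (75 - 3q_A - 3q_F)q_F - 21q_F.
Follower FOC: 54 - 3q_A - 6q_F = 0, so q_F(q_A) = (54 - 3q_A)/6.
The leader anticipates this reaction. Substituting into P = 75 - 3Q gives P = 48 - (3/2)q_A, so π_A = (48 - (3/2)q_A)q_A - 20q_A.
Leader FOC: 28 - 3q_A = 0, so q_A = 28/3.
Then q_F = (54 - 3·(28/3))/6 = 13/3.
Price P = 75 - 3·(41/3) = 34.
Arcadia's profit: (34 - 20)·(28/3) = 392/3.

130.67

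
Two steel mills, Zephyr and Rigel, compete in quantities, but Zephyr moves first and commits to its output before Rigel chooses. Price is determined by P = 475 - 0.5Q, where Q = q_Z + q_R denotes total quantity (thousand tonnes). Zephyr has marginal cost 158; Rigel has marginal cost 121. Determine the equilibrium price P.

The follower Rigel best-responds to any q_Z: π_R = (475 - 0.5Q)q_R - 121q_R.
Follower FOC: 354 - (1/2)q_Z - q_R = 0, so q_R(q_Z) = (354 - (1/2)q_Z).
The leader anticipates this reaction. Substituting into P = 475 - 0.5Q gives P = 298 - (1/4)q_Z, so π_Z = (298 - (1/4)q_Z)q_Z - 158q_Z.
The leader's first-order condition 140 - (1/2)q_Z = 0 yields q_Z = 280.
Then q_R = (354 - (1/2)·280) = 214.
Total output Q = 494, so price P = 475 - (1/2)·494 = 228.

228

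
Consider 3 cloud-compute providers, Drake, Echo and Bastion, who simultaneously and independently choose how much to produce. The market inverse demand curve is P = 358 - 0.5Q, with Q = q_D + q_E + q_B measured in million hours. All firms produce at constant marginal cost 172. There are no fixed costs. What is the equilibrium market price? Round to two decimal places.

218.50

Each firm earns π_i = (358 - 0.5Q)q_i - 172q_i.
Setting ∂π_i/∂q_i = 0 with rivals' quantities fixed: 186 - q_i - (1/2)·Σ_{j≠i} q_j = 0.
With identical firms every q_j equals q_i, so Σ_{j≠i} q_j = 2q_i and 186 = 2q_i, giving q_i = 93.
Total output Q = 279, so price P = 358 - (1/2)·279 = 437/2.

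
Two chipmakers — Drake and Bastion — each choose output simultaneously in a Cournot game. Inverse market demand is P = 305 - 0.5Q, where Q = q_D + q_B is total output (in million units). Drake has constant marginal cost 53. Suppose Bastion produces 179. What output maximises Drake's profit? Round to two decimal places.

162.50

With the rival's output fixed at 179, Drake's profit is π_D = (305 - (1/2)·179 - (1/2)q_D)q_D - (53q_D) = (431/2 - (1/2)q_D)q_D - (53q_D).
∂π_D/∂q_D = 325/2 - q_D = 0, so q_D = 325/2.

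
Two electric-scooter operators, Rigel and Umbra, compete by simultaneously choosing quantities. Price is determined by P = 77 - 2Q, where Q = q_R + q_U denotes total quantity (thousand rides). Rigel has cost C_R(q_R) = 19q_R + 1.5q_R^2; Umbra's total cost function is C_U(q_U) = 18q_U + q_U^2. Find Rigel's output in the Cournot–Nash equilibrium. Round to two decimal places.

Rigel's profit: π_R = (77 - 2Q)q_R - (19q_R + (3/2)q_R²). Setting ∂π_R/∂q_R = 0: 58 - 7q_R - 2(q_U) = 0.
Umbra's profit: π_U = (77 - 2Q)q_U - (18q_U + q_U²). Setting ∂π_U/∂q_U = 0: 59 - 6q_U - 2(q_R) = 0.
Rearranging gives the reaction functions q_R = (58 - 2q_U)/7 and q_U = (59 - 2q_R)/6.
Solving the pair: q_R = 115/19, q_U = 297/38.

6.05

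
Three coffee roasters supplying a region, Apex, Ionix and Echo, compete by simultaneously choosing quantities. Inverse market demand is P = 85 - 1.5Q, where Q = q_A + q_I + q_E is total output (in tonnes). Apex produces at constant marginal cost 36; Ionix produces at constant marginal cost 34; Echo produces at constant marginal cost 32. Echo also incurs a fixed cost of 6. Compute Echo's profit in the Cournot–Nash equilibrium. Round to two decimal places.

139.04

Apex's profit: π_A = (85 - 1.5Q)q_A - (36q_A). Setting ∂π_A/∂q_A = 0: 49 - 3q_A - (3/2)(q_I + q_E) = 0.
Ionix's first-order condition: 51 - 3q_I - (3/2)(q_A + q_E) = 0.
Echo's first-order condition: 53 - 3q_E - (3/2)(q_A + q_I) = 0.
Summing all 3 equations gives 153 − 6Q = 0, hence Q = 51/2.
Back-substituting: q_A = (49 − 153/4)/(3/2) = 43/6, q_I = (51 − 153/4)/(3/2) = 17/2, q_E = (53 − 153/4)/(3/2) = 59/6.
Price P = 85 - (3/2)·(51/2) = 187/4.
Echo's profit: (187/4 - 32)·(59/6) - 6 = 139.0417.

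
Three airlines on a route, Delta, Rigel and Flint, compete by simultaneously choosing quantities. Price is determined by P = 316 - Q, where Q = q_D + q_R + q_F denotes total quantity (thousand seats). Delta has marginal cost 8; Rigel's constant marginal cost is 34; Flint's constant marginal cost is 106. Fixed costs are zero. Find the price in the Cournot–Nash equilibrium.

116

Delta's profit: π_D = (316 - Q)q_D - (8q_D). Setting ∂π_D/∂q_D = 0: 308 - 2q_D - (q_R + q_F) = 0.
Rigel's first-order condition: 282 - 2q_R - (q_D + q_F) = 0.
Flint's first-order condition: 210 - 2q_F - (q_D + q_R) = 0.
Adding the 3 first-order conditions: 800 − 4Q = 0, so Q = 200.
Back-substituting: q_D = (308 − 200) = 108, q_R = (282 − 200) = 82, q_F = (210 − 200) = 10.
Total output Q = 200, so price P = 316 - 200 = 116.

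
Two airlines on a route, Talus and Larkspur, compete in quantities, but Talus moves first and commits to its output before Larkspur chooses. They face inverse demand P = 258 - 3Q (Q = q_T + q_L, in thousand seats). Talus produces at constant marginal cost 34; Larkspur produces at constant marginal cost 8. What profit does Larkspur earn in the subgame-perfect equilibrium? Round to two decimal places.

1900.08

Solve by backward induction. Given q_T, the follower Larkspur maximises π_L = (258 - 3q_T - 3q_L)q_L - 8q_L.
∂π_L/∂q_L = 250 - 3q_T - 6q_L = 0 gives the reaction function q_L = (250 - 3q_T)/6.
Talus substitutes q_L(q_T) into its own profit: π_T = q_T(258 - 3q_T - (250 - 3q_T)/2) - 34q_T = (133 - (3/2)q_T)q_T - 34q_T.
Leader FOC: 99 - 3q_T = 0, so q_T = 33.
Then q_L = (250 - 3·33)/6 = 151/6.
Price P = 258 - 3·(349/6) = 167/2.
Larkspur's profit: (167/2 - 8)·(151/6) = 1900.0833.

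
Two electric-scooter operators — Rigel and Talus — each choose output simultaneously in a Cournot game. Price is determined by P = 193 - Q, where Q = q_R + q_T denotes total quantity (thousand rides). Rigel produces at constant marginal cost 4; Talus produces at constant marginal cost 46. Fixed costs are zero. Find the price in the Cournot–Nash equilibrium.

81

Rigel's profit: π_R = (193 - Q)q_R - (4q_R). Setting ∂π_R/∂q_R = 0: 189 - 2q_R - (q_T) = 0.
Talus's first-order condition: 147 - 2q_T - (q_R) = 0.
Rearranging gives the reaction functions q_R = (189 - q_T)/2 and q_T = (147 - q_R)/2.
Substituting one into the other gives q_R = 77 and q_T = 35.
Total output Q = 112, so price P = 193 - 112 = 81.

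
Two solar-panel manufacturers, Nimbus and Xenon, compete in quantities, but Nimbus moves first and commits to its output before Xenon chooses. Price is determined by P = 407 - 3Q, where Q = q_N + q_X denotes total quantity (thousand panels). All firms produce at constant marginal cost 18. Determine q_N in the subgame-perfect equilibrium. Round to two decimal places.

64.83

Solve by backward induction. Given q_N, the follower Xenon maximises π_X = (407 - 3q_N - 3q_X)q_X - 18q_X.
Setting the follower's marginal profit to zero, 389 - 3q_N - 6q_X = 0, i.e. q_X = (389 - 3q_N)/6.
Nimbus substitutes q_X(q_N) into its own profit: π_N = q_N(407 - 3q_N - (389 - 3q_N)/2) - 18q_N = (425/2 - (3/2)q_N)q_N - 18q_N.
Leader FOC: 389/2 - 3q_N = 0, so q_N = 389/6.
Then q_X = (389 - 3·(389/6))/6 = 389/12.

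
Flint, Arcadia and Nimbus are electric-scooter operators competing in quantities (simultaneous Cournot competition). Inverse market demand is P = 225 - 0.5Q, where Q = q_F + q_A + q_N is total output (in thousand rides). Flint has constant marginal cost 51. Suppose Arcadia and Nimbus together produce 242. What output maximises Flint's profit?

53

With rivals' combined output fixed at 242, Flint's profit is π_F = (225 - (1/2)·242 - (1/2)q_F)q_F - (51q_F) = (104 - (1/2)q_F)q_F - (51q_F).
∂π_F/∂q_F = 53 - q_F = 0, so q_F = 53.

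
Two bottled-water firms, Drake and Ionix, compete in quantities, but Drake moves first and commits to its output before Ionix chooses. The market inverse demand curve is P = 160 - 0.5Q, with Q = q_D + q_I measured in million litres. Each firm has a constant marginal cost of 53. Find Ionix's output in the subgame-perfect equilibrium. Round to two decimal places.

53.50

The follower Ionix best-responds to any q_D: π_I = (160 - 0.5Q)q_I - 53q_I.
Follower FOC: 107 - (1/2)q_D - q_I = 0, so q_I(q_D) = (107 - (1/2)q_D).
Drake substitutes q_I(q_D) into its own profit: π_D = q_D(160 - (1/2)q_D - (107 - (1/2)q_D)/2) - 53q_D = (213/2 - (1/4)q_D)q_D - 53q_D.
Leader FOC: 107/2 - (1/2)q_D = 0, so q_D = 107.
Then q_I = (107 - (1/2)·107) = 107/2.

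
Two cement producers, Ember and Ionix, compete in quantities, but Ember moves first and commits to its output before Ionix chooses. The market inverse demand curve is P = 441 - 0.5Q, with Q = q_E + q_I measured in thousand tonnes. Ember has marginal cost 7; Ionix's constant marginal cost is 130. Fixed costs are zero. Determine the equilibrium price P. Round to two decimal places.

The follower Ionix best-responds to any q_E: π_I = (441 - 0.5Q)q_I - 130q_I.
∂π_I/∂q_I = 311 - (1/2)q_E - q_I = 0 gives the reaction function q_I = (311 - (1/2)q_E).
Ember substitutes q_I(q_E) into its own profit: π_E = q_E(441 - (1/2)q_E - (311 - (1/2)q_E)/2) - 7q_E = (571/2 - (1/4)q_E)q_E - 7q_E.
Maximising: ∂π_E/∂q_E = 557/2 - (1/2)q_E = 0, giving q_E = 557.
Then q_I = (311 - (1/2)·557) = 65/2.
Total output Q = 1179/2, so price P = 441 - (1/2)·(1179/2) = 585/4.

146.25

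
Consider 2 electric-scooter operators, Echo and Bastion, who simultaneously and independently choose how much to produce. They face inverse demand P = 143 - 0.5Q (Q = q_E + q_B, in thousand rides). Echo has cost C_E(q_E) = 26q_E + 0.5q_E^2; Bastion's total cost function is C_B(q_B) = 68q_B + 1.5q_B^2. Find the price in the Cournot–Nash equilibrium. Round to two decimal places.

Echo's profit: π_E = (143 - 0.5Q)q_E - (26q_E + (1/2)q_E²). Setting ∂π_E/∂q_E = 0: 117 - 2q_E - (1/2)(q_B) = 0.
Bastion's profit: π_B = (143 - 0.5Q)q_B - (68q_B + (3/2)q_B²). Setting ∂π_B/∂q_B = 0: 75 - 4q_B - (1/2)(q_E) = 0.
Best responses: q_E = (117 - (1/2)q_B)/2, q_B = (75 - (1/2)q_E)/4.
Solving the pair: q_E = 1722/31, q_B = 366/31.
Total output Q = 67.3548, so price P = 143 - (1/2)·67.3548 = 109.3226.

109.32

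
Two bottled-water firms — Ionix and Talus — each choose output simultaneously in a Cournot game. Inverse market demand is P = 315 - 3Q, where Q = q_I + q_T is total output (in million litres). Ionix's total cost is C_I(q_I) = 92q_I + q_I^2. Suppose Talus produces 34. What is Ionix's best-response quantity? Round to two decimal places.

With the rival's output fixed at 34, Ionix's profit is π_I = (315 - 3·34 - 3q_I)q_I - (92q_I + q_I²) = (213 - 3q_I)q_I - (92q_I + q_I²).
∂π_I/∂q_I = 121 - 8q_I = 0, so q_I = 121/8.

15.13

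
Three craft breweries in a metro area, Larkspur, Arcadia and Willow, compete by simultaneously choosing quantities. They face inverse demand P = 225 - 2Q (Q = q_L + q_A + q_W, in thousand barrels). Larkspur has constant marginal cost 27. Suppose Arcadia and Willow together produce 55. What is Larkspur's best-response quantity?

With rivals' combined output fixed at 55, Larkspur's profit is π_L = (225 - 2·55 - 2q_L)q_L - (27q_L) = (115 - 2q_L)q_L - (27q_L).
∂π_L/∂q_L = 88 - 4q_L = 0, so q_L = 22.

22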